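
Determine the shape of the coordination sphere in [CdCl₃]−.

Ligand charges: each chloride is −1. With an overall charge of −1 the cadmium centre must be in the +2 oxidation state.
Group 12 minus oxidation state 2 gives a d¹⁰ configuration.
Coordination number: 3.
Three ligands around a d¹⁰ centre minimise repulsion in a trigonal-planar arrangement.

trigonal planar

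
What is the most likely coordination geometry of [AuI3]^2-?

trigonal planar

Summing ligand charges against the −2 overall charge gives an oxidation state of +1 for gold.
Gold is a group-11 element; Au(I) is therefore d¹⁰.
Coordination number: 3.
Three ligands around a d¹⁰ centre minimise repulsion in a trigonal-planar arrangement.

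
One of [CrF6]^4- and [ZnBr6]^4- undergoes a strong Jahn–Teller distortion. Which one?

[CrF6]^4-

[CrF6]^4-: Ligand charges: each fluoride is −1. With an overall charge of −4 the chromium centre must be in the +2 oxidation state. Chromium is a group-6 element; Cr(II) is therefore d⁴. Fluoride is a weak-field ligand for a first-row metal, so the complex is high-spin. The t₂g³e_g¹ (high-spin) configuration has an unevenly filled e_g set; the Jahn–Teller theorem predicts a tetragonal distortion (typically axial elongation) to lift the degeneracy.
[ZnBr6]^4-: Summing ligand charges against the −4 overall charge gives an oxidation state of +2 for zinc. Zn sits in group 12, so the d-electron count is 12 − 2 = 10. The d¹⁰ configuration leaves the e_g set evenly filled (or empty) — no strong Jahn–Teller driving force.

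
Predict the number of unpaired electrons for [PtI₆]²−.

0

Ligand charges: each iodide is −1. With an overall charge of −2 the platinum centre must be in the +4 oxidation state.
Platinum is a group-10 element; Pt(IV) is therefore d⁶.
The spin state decides the count: a 5d ion has a large Δₒ and is invariably low-spin.
An octahedral low-spin d⁶ ion is t₂g⁶e_g⁰, giving 0 unpaired electrons.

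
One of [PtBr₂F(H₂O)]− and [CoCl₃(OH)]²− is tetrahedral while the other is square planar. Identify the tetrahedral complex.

[CoCl₃(OH)]²−

For [PtBr₂F(H₂O)]−: Summing ligand charges against the −1 overall charge gives an oxidation state of +2 for platinum. Platinum is a group-10 element; Pt(II) is therefore d⁸. A 5d d⁸ ion has a large crystal-field splitting; square planar leaves the high-energy d_{x²−y²} orbital empty and maximises CFSE. → square planar.
For [CoCl₃(OH)]²−: Ligand charges: each chloride is −1; each hydroxide is −1. With an overall charge of −2 the cobalt centre must be in the +2 oxidation state. Group 9 minus oxidation state 2 gives a d⁷ configuration. For a high-spin 3d d⁷ ion with weak-field ligands the small Δₜ gives little square-planar CFSE advantage, so four ligands adopt the sterically favoured tetrahedral geometry. → tetrahedral.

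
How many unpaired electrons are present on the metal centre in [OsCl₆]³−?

Ligand charges: each chloride is −1. With an overall charge of −3 the osmium centre must be in the +3 oxidation state.
Group 8 minus oxidation state 3 gives a d⁵ configuration.
The spin state decides the count: a 5d ion has a large Δₒ and is invariably low-spin.
An octahedral low-spin d⁵ ion is t₂g⁵e_g⁰, giving 1 unpaired electron.

1 unpaired electron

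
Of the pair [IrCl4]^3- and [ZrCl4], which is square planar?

For [IrCl4]^3-: Ligand charges: each chloride is −1. With an overall charge of −3 the iridium centre must be in the +1 oxidation state. Group 9 minus oxidation state 1 gives a d⁸ configuration. A 5d d⁸ ion has a large crystal-field splitting; square planar leaves the high-energy d_{x²−y²} orbital empty and maximises CFSE. → square planar.
For [ZrCl4]: Ligand charges: each chloride is −1. With an overall charge of 0 the zirconium centre must be in the +4 oxidation state. Zr sits in group 4, so the d-electron count is 4 − 4 = 0. A d⁰ ion has no crystal-field stabilisation preference between square planar and tetrahedral, so four ligands adopt the sterically favoured tetrahedral geometry. → tetrahedral.

[IrCl4]^3-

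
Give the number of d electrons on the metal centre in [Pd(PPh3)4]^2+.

d⁸

Summing ligand charges against the +2 overall charge gives an oxidation state of +2 for palladium.
Group 10 minus oxidation state 2 gives a d⁸ configuration.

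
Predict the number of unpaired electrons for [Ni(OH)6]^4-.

2

Summing ligand charges against the −4 overall charge gives an oxidation state of +2 for nickel.
Nickel is a group-10 element; Ni(II) is therefore d⁸.
In an octahedral field the d⁸ configuration is t₂g⁶e_g² (only one arrangement possible), giving 2 unpaired electrons.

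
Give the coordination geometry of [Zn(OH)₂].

Ligand charges: each hydroxide is −1. With an overall charge of 0 the zinc centre must be in the +2 oxidation state.
Zinc is a group-12 element; Zn(II) is therefore d¹⁰.
Coordination number: 2.
A d¹⁰ ion with only two ligands adopts a linear arrangement (sp hybridisation; no CFSE preference).

linear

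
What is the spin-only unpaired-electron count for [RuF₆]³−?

Each fluoride is −1; balancing the −3 overall charge requires Ru(III).
Group 8 minus oxidation state 3 gives a d⁵ configuration.
The spin state decides the count: a 4d ion has a large Δₒ and is invariably low-spin.
An octahedral low-spin d⁵ ion is t₂g⁵e_g⁰, giving 1 unpaired electron.

1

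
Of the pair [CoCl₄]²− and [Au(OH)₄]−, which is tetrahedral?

[CoCl₄]²−

For [CoCl₄]²−: Ligand charges: each chloride is −1. With an overall charge of −2 the cobalt centre must be in the +2 oxidation state. Co sits in group 9, so the d-electron count is 9 − 2 = 7. For a high-spin 3d d⁷ ion with weak-field ligands the small Δₜ gives little square-planar CFSE advantage, so four ligands adopt the sterically favoured tetrahedral geometry. → tetrahedral.
For [Au(OH)₄]−: Each hydroxide is −1; balancing the −1 overall charge requires Au(III). Group 11 minus oxidation state 3 gives a d⁸ configuration. A 5d d⁸ ion has a large crystal-field splitting; square planar leaves the high-energy d_{x²−y²} orbital empty and maximises CFSE. → square planar.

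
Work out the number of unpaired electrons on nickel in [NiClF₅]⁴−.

Each chloride is −1; each fluoride is −1; balancing the −4 overall charge requires Ni(II).
Nickel is a group-10 element; Ni(II) is therefore d⁸.
In an octahedral field the d⁸ configuration is t₂g⁶e_g² (only one arrangement possible), giving 2 unpaired electrons.

2 unpaired electrons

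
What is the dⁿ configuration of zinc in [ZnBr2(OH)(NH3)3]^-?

Ligand charges: each bromide is −1; each hydroxide is −1; ammonia is neutral. With an overall charge of −1 the zinc centre must be in the +2 oxidation state.
Group 12 minus oxidation state 2 gives a d¹⁰ configuration.

d¹⁰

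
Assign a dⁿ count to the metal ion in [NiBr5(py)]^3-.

Each bromide is −1; pyridine is neutral; balancing the −3 overall charge requires Ni(II).
Group 10 minus oxidation state 2 gives a d⁸ configuration.

d⁸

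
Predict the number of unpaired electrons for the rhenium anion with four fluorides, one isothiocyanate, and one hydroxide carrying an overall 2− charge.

3 unpaired electrons

Ligand charges: each fluoride is −1; each isothiocyanate is −1; each hydroxide is −1. With an overall charge of −2 the rhenium centre must be in the +4 oxidation state.
Re sits in group 7, so the d-electron count is 7 − 4 = 3.
In an octahedral field the d³ configuration is t₂g³e_g⁰ (only one arrangement possible), giving 3 unpaired electrons.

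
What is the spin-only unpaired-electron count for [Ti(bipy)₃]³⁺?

Ligand charges: 2,2′-bipyridine is neutral. With an overall charge of +3 the titanium centre must be in the +3 oxidation state.
Group 4 minus oxidation state 3 gives a d¹ configuration.
Counting donor atoms: 3×2,2′-bipyridine (bidentate) → 6 donors. Coordination number = 6.
In an octahedral field the d¹ configuration is t₂g¹e_g⁰ (only one arrangement possible), giving 1 unpaired electron.

1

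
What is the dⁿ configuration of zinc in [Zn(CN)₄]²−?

Ligand charges: each cyanide is −1. With an overall charge of −2 the zinc centre must be in the +2 oxidation state.
Zn sits in group 12, so the d-electron count is 12 − 2 = 10.

d10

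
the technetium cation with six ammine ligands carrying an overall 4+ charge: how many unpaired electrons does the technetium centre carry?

Ammonia is neutral; balancing the +4 overall charge requires Tc(IV).
Technetium is a group-7 element; Tc(IV) is therefore d³.
In an octahedral field the d³ configuration is t₂g³e_g⁰ (only one arrangement possible), giving 3 unpaired electrons.

3 unpaired electrons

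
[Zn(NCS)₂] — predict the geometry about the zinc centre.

Summing ligand charges against the 0 overall charge gives an oxidation state of +2 for zinc.
Zinc is a group-12 element; Zn(II) is therefore d¹⁰.
With 2 monodentate ligands the coordination number is 2.
A d¹⁰ ion with only two ligands adopts a linear arrangement (sp hybridisation; no CFSE preference).

linear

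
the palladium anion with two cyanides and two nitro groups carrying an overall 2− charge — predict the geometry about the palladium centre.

Each cyanide is −1; each nitro (N-bound nitrite) is −1; balancing the −2 overall charge requires Pd(II).
Pd sits in group 10, so the d-electron count is 10 − 2 = 8.
Coordination number: 4.
A 4d d⁸ ion has a large crystal-field splitting; square planar leaves the high-energy d_{x²−y²} orbital empty and maximises CFSE.

square planar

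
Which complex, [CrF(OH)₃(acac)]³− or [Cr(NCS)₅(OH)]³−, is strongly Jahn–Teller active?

[CrF(OH)₃(acac)]³−

[CrF(OH)₃(acac)]³−: Each fluoride is −1; each hydroxide is −1; each acetylacetonate is −1; balancing the −3 overall charge requires Cr(II). Cr sits in group 6, so the d-electron count is 6 − 2 = 4. Acetylacetonate, fluoride, and hydroxide are weak-field ligands for a first-row metal, so the complex is high-spin. The t₂g³e_g¹ (high-spin) configuration has an unevenly filled e_g set; the Jahn–Teller theorem predicts a tetragonal distortion (typically axial elongation) to lift the degeneracy.
[Cr(NCS)₅(OH)]³−: Summing ligand charges against the −3 overall charge gives an oxidation state of +3 for chromium. Group 6 minus oxidation state 3 gives a d³ configuration. The d³ configuration leaves the e_g set evenly filled (or empty) — no strong Jahn–Teller driving force.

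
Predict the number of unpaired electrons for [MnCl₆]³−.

4

Ligand charges: each chloride is −1. With an overall charge of −3 the manganese centre must be in the +3 oxidation state.
Group 7 minus oxidation state 3 gives a d⁴ configuration.
The spin state decides the count: Chloride is a weak-field ligand for a first-row metal, so the complex is high-spin.
An octahedral high-spin d⁴ ion is t₂g³e_g¹, giving 4 unpaired electrons.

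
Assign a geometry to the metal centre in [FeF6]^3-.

Each fluoride is −1; balancing the −3 overall charge requires Fe(III).
Group 8 minus oxidation state 3 gives a d⁵ configuration.
Coordination number: 6.
Six donors around a single metal centre give an octahedral coordination sphere.

octahedral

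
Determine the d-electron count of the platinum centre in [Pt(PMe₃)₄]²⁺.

d⁸

Ligand charges: trimethylphosphine is neutral. With an overall charge of +2 the platinum centre must be in the +2 oxidation state.
Group 10 minus oxidation state 2 gives a d⁸ configuration.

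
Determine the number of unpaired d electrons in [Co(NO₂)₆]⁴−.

Ligand charges: each nitro (N-bound nitrite) is −1. With an overall charge of −4 the cobalt centre must be in the +2 oxidation state.
Co sits in group 9, so the d-electron count is 9 − 2 = 7.
The spin state decides the count: Nitro (N-bound nitrite) is a strong-field ligand (high in the spectrochemical series) for a first-row metal, so the complex is low-spin.
An octahedral low-spin d⁷ ion is t₂g⁶e_g¹, giving 1 unpaired electron.

1 unpaired electron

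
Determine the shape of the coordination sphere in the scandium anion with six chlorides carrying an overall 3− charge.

octahedral

Summing ligand charges against the −3 overall charge gives an oxidation state of +3 for scandium.
Scandium is a group-3 element; Sc(III) is therefore d⁰.
With 6 monodentate ligands the coordination number is 6.
Six donors around a single metal centre give an octahedral coordination sphere.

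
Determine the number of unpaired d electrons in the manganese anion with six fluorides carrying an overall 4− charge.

5 unpaired electrons

Ligand charges: each fluoride is −1. With an overall charge of −4 the manganese centre must be in the +2 oxidation state.
Mn sits in group 7, so the d-electron count is 7 − 2 = 5.
The spin state decides the count: Fluoride is a weak-field ligand for a first-row metal, so the complex is high-spin.
An octahedral high-spin d⁵ ion is t₂g³e_g², giving 5 unpaired electrons.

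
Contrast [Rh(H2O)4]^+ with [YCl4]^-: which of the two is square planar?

[Rh(H2O)4]^+

For [Rh(H2O)4]^+: Water is neutral; balancing the +1 overall charge requires Rh(I). Rh sits in group 9, so the d-electron count is 9 − 1 = 8. A 4d d⁸ ion has a large crystal-field splitting; square planar leaves the high-energy d_{x²−y²} orbital empty and maximises CFSE. → square planar.
For [YCl4]^-: Each chloride is −1; balancing the −1 overall charge requires Y(III). Group 3 minus oxidation state 3 gives a d⁰ configuration. A d⁰ ion has no crystal-field stabilisation preference between square planar and tetrahedral, so four ligands adopt the sterically favoured tetrahedral geometry. → tetrahedral.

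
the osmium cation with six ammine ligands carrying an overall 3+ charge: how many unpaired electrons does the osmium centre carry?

Summing ligand charges against the +3 overall charge gives an oxidation state of +3 for osmium.
Group 8 minus oxidation state 3 gives a d⁵ configuration.
The spin state decides the count: a 5d ion has a large Δₒ and is invariably low-spin.
An octahedral low-spin d⁵ ion is t₂g⁵e_g⁰, giving 1 unpaired electron.

1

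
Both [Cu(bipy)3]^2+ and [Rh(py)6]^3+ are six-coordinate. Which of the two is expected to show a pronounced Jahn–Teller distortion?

[Cu(bipy)3]^2+

[Cu(bipy)3]^2+: Ligand charges: 2,2′-bipyridine is neutral. With an overall charge of +2 the copper centre must be in the +2 oxidation state. Copper is a group-11 element; Cu(II) is therefore d⁹. The t₂g⁶e_g³ configuration has an unevenly filled e_g set; the Jahn–Teller theorem predicts a tetragonal distortion (typically axial elongation) to lift the degeneracy.
[Rh(py)6]^3+: Ligand charges: pyridine is neutral. With an overall charge of +3 the rhodium centre must be in the +3 oxidation state. Rhodium is a group-9 element; Rh(III) is therefore d⁶. A 4d ion has a large Δₒ and is invariably low-spin. The d⁶ configuration leaves the e_g set evenly filled (or empty) — no strong Jahn–Teller driving force.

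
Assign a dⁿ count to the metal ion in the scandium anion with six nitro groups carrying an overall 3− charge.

d⁰

Ligand charges: each nitro (N-bound nitrite) is −1. With an overall charge of −3 the scandium centre must be in the +3 oxidation state.
Group 3 minus oxidation state 3 gives a d⁰ configuration.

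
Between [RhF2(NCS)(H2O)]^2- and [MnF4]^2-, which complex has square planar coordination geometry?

[RhF2(NCS)(H2O)]^2-

For [RhF2(NCS)(H2O)]^2-: Each fluoride is −1; each isothiocyanate is −1; water is neutral; balancing the −2 overall charge requires Rh(I). Rh sits in group 9, so the d-electron count is 9 − 1 = 8. A 4d d⁸ ion has a large crystal-field splitting; square planar leaves the high-energy d_{x²−y²} orbital empty and maximises CFSE. → square planar.
For [MnF4]^2-: Each fluoride is −1; balancing the −2 overall charge requires Mn(II). Mn sits in group 7, so the d-electron count is 7 − 2 = 5. A high-spin d⁵ ion has zero CFSE in either geometry, so four ligands adopt the sterically favoured tetrahedral geometry. → tetrahedral.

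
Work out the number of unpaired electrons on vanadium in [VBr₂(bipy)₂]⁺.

2

Summing ligand charges against the +1 overall charge gives an oxidation state of +3 for vanadium.
Group 5 minus oxidation state 3 gives a d² configuration.
Counting donor atoms: 2×bromide (monodentate) → 2 donors; 2×2,2′-bipyridine (bidentate) → 4 donors. Coordination number = 6.
In an octahedral field the d² configuration is t₂g²e_g⁰ (only one arrangement possible), giving 2 unpaired electrons.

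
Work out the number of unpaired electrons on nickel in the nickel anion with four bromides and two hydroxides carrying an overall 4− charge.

Each bromide is −1; each hydroxide is −1; balancing the −4 overall charge requires Ni(II).
Nickel is a group-10 element; Ni(II) is therefore d⁸.
In an octahedral field the d⁸ configuration is t₂g⁶e_g² (only one arrangement possible), giving 2 unpaired electrons.

2 unpaired electrons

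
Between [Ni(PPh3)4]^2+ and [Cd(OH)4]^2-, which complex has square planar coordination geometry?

For [Ni(PPh3)4]^2+: Summing ligand charges against the +2 overall charge gives an oxidation state of +2 for nickel. Ni sits in group 10, so the d-electron count is 10 − 2 = 8. Triphenylphosphine is a strong-field ligand (high in the spectrochemical series). A 3d d⁸ ion with strong-field ligands gains enough CFSE to favour square planar over tetrahedral. → square planar.
For [Cd(OH)4]^2-: Each hydroxide is −1; balancing the −2 overall charge requires Cd(II). Cadmium is a group-12 element; Cd(II) is therefore d¹⁰. A d¹⁰ ion has no crystal-field stabilisation preference between square planar and tetrahedral, so four ligands adopt the sterically favoured tetrahedral geometry. → tetrahedral.

[Ni(PPh3)4]^2+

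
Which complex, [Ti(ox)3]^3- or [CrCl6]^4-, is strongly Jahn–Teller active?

[Ti(ox)3]^3-: Summing ligand charges against the −3 overall charge gives an oxidation state of +3 for titanium. Titanium is a group-4 element; Ti(III) is therefore d¹. The d¹ configuration leaves the e_g set evenly filled (or empty) — no strong Jahn–Teller driving force.
[CrCl6]^4-: Summing ligand charges against the −4 overall charge gives an oxidation state of +2 for chromium. Cr sits in group 6, so the d-electron count is 6 − 2 = 4. Chloride is a weak-field ligand for a first-row metal, so the complex is high-spin. The t₂g³e_g¹ (high-spin) configuration has an unevenly filled e_g set; the Jahn–Teller theorem predicts a tetragonal distortion (typically axial elongation) to lift the degeneracy.

[CrCl6]^4-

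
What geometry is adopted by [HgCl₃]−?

trigonal planar

Ligand charges: each chloride is −1. With an overall charge of −1 the mercury centre must be in the +2 oxidation state.
Group 12 minus oxidation state 2 gives a d¹⁰ configuration.
Coordination number: 3.
Three ligands around a d¹⁰ centre minimise repulsion in a trigonal-planar arrangement.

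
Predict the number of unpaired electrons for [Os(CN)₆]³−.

Summing ligand charges against the −3 overall charge gives an oxidation state of +3 for osmium.
Group 8 minus oxidation state 3 gives a d⁵ configuration.
The spin state decides the count: a 5d ion has a large Δₒ and is invariably low-spin.
An octahedral low-spin d⁵ ion is t₂g⁵e_g⁰, giving 1 unpaired electron.

1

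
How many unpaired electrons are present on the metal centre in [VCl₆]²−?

1 unpaired electron

Each chloride is −1; balancing the −2 overall charge requires V(IV).
Vanadium is a group-5 element; V(IV) is therefore d¹.
In an octahedral field the d¹ configuration is t₂g¹e_g⁰ (only one arrangement possible), giving 1 unpaired electron.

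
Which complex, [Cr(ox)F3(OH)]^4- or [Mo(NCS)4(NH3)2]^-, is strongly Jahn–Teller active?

[Cr(ox)F3(OH)]^4-: Each oxalate is −2; each fluoride is −1; each hydroxide is −1; balancing the −4 overall charge requires Cr(II). Cr sits in group 6, so the d-electron count is 6 − 2 = 4. Fluoride, hydroxide, and oxalate are weak-field ligands for a first-row metal, so the complex is high-spin. The t₂g³e_g¹ (high-spin) configuration has an unevenly filled e_g set; the Jahn–Teller theorem predicts a tetragonal distortion (typically axial elongation) to lift the degeneracy.
[Mo(NCS)4(NH3)2]^-: Ligand charges: each isothiocyanate is −1; ammonia is neutral. With an overall charge of −1 the molybdenum centre must be in the +3 oxidation state. Group 6 minus oxidation state 3 gives a d³ configuration. The d³ configuration leaves the e_g set evenly filled (or empty) — no strong Jahn–Teller driving force.

[Cr(ox)F3(OH)]^4-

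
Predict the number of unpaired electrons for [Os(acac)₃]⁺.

2

Summing ligand charges against the +1 overall charge gives an oxidation state of +4 for osmium.
Osmium is a group-8 element; Os(IV) is therefore d⁴.
Counting donor atoms: 3×acetylacetonate (bidentate) → 6 donors. Coordination number = 6.
The spin state decides the count: a 5d ion has a large Δₒ and is invariably low-spin.
An octahedral low-spin d⁴ ion is t₂g⁴e_g⁰, giving 2 unpaired electrons.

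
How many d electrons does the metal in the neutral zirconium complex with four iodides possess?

d0

Ligand charges: each iodide is −1. With an overall charge of 0 the zirconium centre must be in the +4 oxidation state.
Group 4 minus oxidation state 4 gives a d⁰ configuration.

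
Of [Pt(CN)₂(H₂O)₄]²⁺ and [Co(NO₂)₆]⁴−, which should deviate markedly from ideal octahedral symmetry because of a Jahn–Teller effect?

[Co(NO₂)₆]⁴−

[Pt(CN)₂(H₂O)₄]²⁺: Summing ligand charges against the +2 overall charge gives an oxidation state of +4 for platinum. Pt sits in group 10, so the d-electron count is 10 − 4 = 6. A 5d ion has a large Δₒ and is invariably low-spin. The d⁶ configuration leaves the e_g set evenly filled (or empty) — no strong Jahn–Teller driving force.
[Co(NO₂)₆]⁴−: Each nitro (N-bound nitrite) is −1; balancing the −4 overall charge requires Co(II). Group 9 minus oxidation state 2 gives a d⁷ configuration. Nitro (N-bound nitrite) is a strong-field ligand (high in the spectrochemical series) for a first-row metal, so the complex is low-spin. The t₂g⁶e_g¹ (low-spin) configuration has an unevenly filled e_g set; the Jahn–Teller theorem predicts a tetragonal distortion (typically axial elongation) to lift the degeneracy.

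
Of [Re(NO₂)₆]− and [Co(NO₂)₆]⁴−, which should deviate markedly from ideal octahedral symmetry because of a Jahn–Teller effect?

[Re(NO₂)₆]−: Each nitro (N-bound nitrite) is −1; balancing the −1 overall charge requires Re(V). Re sits in group 7, so the d-electron count is 7 − 5 = 2. The d² configuration leaves the e_g set evenly filled (or empty) — no strong Jahn–Teller driving force.
[Co(NO₂)₆]⁴−: Each nitro (N-bound nitrite) is −1; balancing the −4 overall charge requires Co(II). Co sits in group 9, so the d-electron count is 9 − 2 = 7. Nitro (N-bound nitrite) is a strong-field ligand (high in the spectrochemical series) for a first-row metal, so the complex is low-spin. The t₂g⁶e_g¹ (low-spin) configuration has an unevenly filled e_g set; the Jahn–Teller theorem predicts a tetragonal distortion (typically axial elongation) to lift the degeneracy.

[Co(NO₂)₆]⁴−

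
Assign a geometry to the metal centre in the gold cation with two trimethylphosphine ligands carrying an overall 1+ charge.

Ligand charges: trimethylphosphine is neutral. With an overall charge of +1 the gold centre must be in the +1 oxidation state.
Gold is a group-11 element; Au(I) is therefore d¹⁰.
Coordination number: 2.
A d¹⁰ ion with only two ligands adopts a linear arrangement (sp hybridisation; no CFSE preference).

linear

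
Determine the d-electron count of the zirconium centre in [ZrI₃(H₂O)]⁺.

d⁰

Each iodide is −1; water is neutral; balancing the +1 overall charge requires Zr(IV).
Group 4 minus oxidation state 4 gives a d⁰ configuration.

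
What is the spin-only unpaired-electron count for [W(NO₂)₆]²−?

Each nitro (N-bound nitrite) is −1; balancing the −2 overall charge requires W(IV).
Tungsten is a group-6 element; W(IV) is therefore d².
In an octahedral field the d² configuration is t₂g²e_g⁰ (only one arrangement possible), giving 2 unpaired electrons.

2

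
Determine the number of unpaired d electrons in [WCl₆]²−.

Summing ligand charges against the −2 overall charge gives an oxidation state of +4 for tungsten.
Tungsten is a group-6 element; W(IV) is therefore d².
In an octahedral field the d² configuration is t₂g²e_g⁰ (only one arrangement possible), giving 2 unpaired electrons.

2 unpaired electrons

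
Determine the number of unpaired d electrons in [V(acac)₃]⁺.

Summing ligand charges against the +1 overall charge gives an oxidation state of +4 for vanadium.
V sits in group 5, so the d-electron count is 5 − 4 = 1.
Counting donor atoms: 3×acetylacetonate (bidentate) → 6 donors. Coordination number = 6.
In an octahedral field the d¹ configuration is t₂g¹e_g⁰ (only one arrangement possible), giving 1 unpaired electron.

1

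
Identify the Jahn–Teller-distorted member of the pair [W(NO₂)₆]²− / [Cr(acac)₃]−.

[W(NO₂)₆]²−: Summing ligand charges against the −2 overall charge gives an oxidation state of +4 for tungsten. W sits in group 6, so the d-electron count is 6 − 4 = 2. The d² configuration leaves the e_g set evenly filled (or empty) — no strong Jahn–Teller driving force.
[Cr(acac)₃]−: Each acetylacetonate is −1; balancing the −1 overall charge requires Cr(II). Chromium is a group-6 element; Cr(II) is therefore d⁴. Acetylacetonate is a weak-field ligand for a first-row metal, so the complex is high-spin. The t₂g³e_g¹ (high-spin) configuration has an unevenly filled e_g set; the Jahn–Teller theorem predicts a tetragonal distortion (typically axial elongation) to lift the degeneracy.

[Cr(acac)₃]−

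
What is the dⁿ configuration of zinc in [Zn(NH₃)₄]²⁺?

Ammonia is neutral; balancing the +2 overall charge requires Zn(II).
Group 12 minus oxidation state 2 gives a d¹⁰ configuration.

d10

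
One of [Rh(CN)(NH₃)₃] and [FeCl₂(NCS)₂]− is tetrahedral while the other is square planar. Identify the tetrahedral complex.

For [Rh(CN)(NH₃)₃]: Each cyanide is −1; ammonia is neutral; balancing the 0 overall charge requires Rh(I). Group 9 minus oxidation state 1 gives a d⁸ configuration. A 4d d⁸ ion has a large crystal-field splitting; square planar leaves the high-energy d_{x²−y²} orbital empty and maximises CFSE. → square planar.
For [FeCl₂(NCS)₂]−: Summing ligand charges against the −1 overall charge gives an oxidation state of +3 for iron. Iron is a group-8 element; Fe(III) is therefore d⁵. A high-spin d⁵ ion has zero CFSE in either geometry, so four ligands adopt the sterically favoured tetrahedral geometry. → tetrahedral.

[FeCl₂(NCS)₂]−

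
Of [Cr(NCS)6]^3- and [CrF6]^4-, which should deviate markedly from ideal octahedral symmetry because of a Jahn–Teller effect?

[Cr(NCS)6]^3-: Each isothiocyanate is −1; balancing the −3 overall charge requires Cr(III). Cr sits in group 6, so the d-electron count is 6 − 3 = 3. The d³ configuration leaves the e_g set evenly filled (or empty) — no strong Jahn–Teller driving force.
[CrF6]^4-: Each fluoride is −1; balancing the −4 overall charge requires Cr(II). Chromium is a group-6 element; Cr(II) is therefore d⁴. Fluoride is a weak-field ligand for a first-row metal, so the complex is high-spin. The t₂g³e_g¹ (high-spin) configuration has an unevenly filled e_g set; the Jahn–Teller theorem predicts a tetragonal distortion (typically axial elongation) to lift the degeneracy.

[CrF6]^4-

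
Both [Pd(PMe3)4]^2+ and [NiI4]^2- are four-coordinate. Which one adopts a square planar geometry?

For [Pd(PMe3)4]^2+: Trimethylphosphine is neutral; balancing the +2 overall charge requires Pd(II). Pd sits in group 10, so the d-electron count is 10 − 2 = 8. A 4d d⁸ ion has a large crystal-field splitting; square planar leaves the high-energy d_{x²−y²} orbital empty and maximises CFSE. → square planar.
For [NiI4]^2-: Each iodide is −1; balancing the −2 overall charge requires Ni(II). Group 10 minus oxidation state 2 gives a d⁸ configuration. Iodide is a weak-field ligand. With weak-field ligands the CFSE gain from square planar is small, so a 3d d⁸ ion takes the sterically preferred tetrahedral geometry. → tetrahedral.

[Pd(PMe3)4]^2+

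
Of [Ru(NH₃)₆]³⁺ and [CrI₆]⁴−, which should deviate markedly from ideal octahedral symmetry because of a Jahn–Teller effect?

[Ru(NH₃)₆]³⁺: Ammonia is neutral; balancing the +3 overall charge requires Ru(III). Ru sits in group 8, so the d-electron count is 8 − 3 = 5. A 4d ion has a large Δₒ and is invariably low-spin. The d⁵ configuration leaves the e_g set evenly filled (or empty) — no strong Jahn–Teller driving force.
[CrI₆]⁴−: Each iodide is −1; balancing the −4 overall charge requires Cr(II). Chromium is a group-6 element; Cr(II) is therefore d⁴. Iodide is a weak-field ligand for a first-row metal, so the complex is high-spin. The t₂g³e_g¹ (high-spin) configuration has an unevenly filled e_g set; the Jahn–Teller theorem predicts a tetragonal distortion (typically axial elongation) to lift the degeneracy.

[CrI₆]⁴−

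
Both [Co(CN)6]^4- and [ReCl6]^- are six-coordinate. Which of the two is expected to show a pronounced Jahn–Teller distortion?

[Co(CN)6]^4-: Each cyanide is −1; balancing the −4 overall charge requires Co(II). Cobalt is a group-9 element; Co(II) is therefore d⁷. Cyanide is a strong-field ligand (high in the spectrochemical series) for a first-row metal, so the complex is low-spin. The t₂g⁶e_g¹ (low-spin) configuration has an unevenly filled e_g set; the Jahn–Teller theorem predicts a tetragonal distortion (typically axial elongation) to lift the degeneracy.
[ReCl6]^-: Each chloride is −1; balancing the −1 overall charge requires Re(V). Re sits in group 7, so the d-electron count is 7 − 5 = 2. The d² configuration leaves the e_g set evenly filled (or empty) — no strong Jahn–Teller driving force.

[Co(CN)6]^4-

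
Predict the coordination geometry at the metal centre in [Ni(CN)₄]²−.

square planar

Each cyanide is −1; balancing the −2 overall charge requires Ni(II).
Ni sits in group 10, so the d-electron count is 10 − 2 = 8.
With 4 monodentate ligands the coordination number is 4.
Cyanide is a strong-field ligand (high in the spectrochemical series).
A 3d d⁸ ion with strong-field ligands gains enough CFSE to favour square planar over tetrahedral.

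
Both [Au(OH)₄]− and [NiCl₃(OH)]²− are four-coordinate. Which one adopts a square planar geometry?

[Au(OH)₄]−

For [Au(OH)₄]−: Each hydroxide is −1; balancing the −1 overall charge requires Au(III). Au sits in group 11, so the d-electron count is 11 − 3 = 8. A 5d d⁸ ion has a large crystal-field splitting; square planar leaves the high-energy d_{x²−y²} orbital empty and maximises CFSE. → square planar.
For [NiCl₃(OH)]²−: Each chloride is −1; each hydroxide is −1; balancing the −2 overall charge requires Ni(II). Ni sits in group 10, so the d-electron count is 10 − 2 = 8. Chloride and hydroxide are weak-field ligands. With weak-field ligands the CFSE gain from square planar is small, so a 3d d⁸ ion takes the sterically preferred tetrahedral geometry. → tetrahedral.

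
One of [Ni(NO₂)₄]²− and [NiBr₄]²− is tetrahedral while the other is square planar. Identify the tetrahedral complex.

[NiBr₄]²−

For [Ni(NO₂)₄]²−: Ligand charges: each nitro (N-bound nitrite) is −1. With an overall charge of −2 the nickel centre must be in the +2 oxidation state. Ni sits in group 10, so the d-electron count is 10 − 2 = 8. Nitro (N-bound nitrite) is a strong-field ligand (high in the spectrochemical series). A 3d d⁸ ion with strong-field ligands gains enough CFSE to favour square planar over tetrahedral. → square planar.
For [NiBr₄]²−: Ligand charges: each bromide is −1. With an overall charge of −2 the nickel centre must be in the +2 oxidation state. Ni sits in group 10, so the d-electron count is 10 − 2 = 8. Bromide is a weak-field ligand. With weak-field ligands the CFSE gain from square planar is small, so a 3d d⁸ ion takes the sterically preferred tetrahedral geometry. → tetrahedral.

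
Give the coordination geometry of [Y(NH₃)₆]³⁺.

octahedral

Ammonia is neutral; balancing the +3 overall charge requires Y(III).
Group 3 minus oxidation state 3 gives a d⁰ configuration.
Coordination number: 6.
Six donors around a single metal centre give an octahedral coordination sphere.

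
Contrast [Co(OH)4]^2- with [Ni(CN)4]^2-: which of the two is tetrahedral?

[Co(OH)4]^2-

For [Co(OH)4]^2-: Ligand charges: each hydroxide is −1. With an overall charge of −2 the cobalt centre must be in the +2 oxidation state. Co sits in group 9, so the d-electron count is 9 − 2 = 7. For a high-spin 3d d⁷ ion with weak-field ligands the small Δₜ gives little square-planar CFSE advantage, so four ligands adopt the sterically favoured tetrahedral geometry. → tetrahedral.
For [Ni(CN)4]^2-: Summing ligand charges against the −2 overall charge gives an oxidation state of +2 for nickel. Nickel is a group-10 element; Ni(II) is therefore d⁸. Cyanide is a strong-field ligand (high in the spectrochemical series). A 3d d⁸ ion with strong-field ligands gains enough CFSE to favour square planar over tetrahedral. → square planar.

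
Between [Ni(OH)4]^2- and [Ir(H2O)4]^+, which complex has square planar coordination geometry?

[Ir(H2O)4]^+

For [Ni(OH)4]^2-: Summing ligand charges against the −2 overall charge gives an oxidation state of +2 for nickel. Ni sits in group 10, so the d-electron count is 10 − 2 = 8. Hydroxide is a weak-field ligand. With weak-field ligands the CFSE gain from square planar is small, so a 3d d⁸ ion takes the sterically preferred tetrahedral geometry. → tetrahedral.
For [Ir(H2O)4]^+: Ligand charges: water is neutral. With an overall charge of +1 the iridium centre must be in the +1 oxidation state. Group 9 minus oxidation state 1 gives a d⁸ configuration. A 5d d⁸ ion has a large crystal-field splitting; square planar leaves the high-energy d_{x²−y²} orbital empty and maximises CFSE. → square planar.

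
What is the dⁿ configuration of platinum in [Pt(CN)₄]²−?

d⁸

Each cyanide is −1; balancing the −2 overall charge requires Pt(II).
Group 10 minus oxidation state 2 gives a d⁸ configuration.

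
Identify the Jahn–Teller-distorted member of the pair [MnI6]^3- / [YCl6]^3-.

[MnI6]^3-

[MnI6]^3-: Ligand charges: each iodide is −1. With an overall charge of −3 the manganese centre must be in the +3 oxidation state. Mn sits in group 7, so the d-electron count is 7 − 3 = 4. Iodide is a weak-field ligand for a first-row metal, so the complex is high-spin. The t₂g³e_g¹ (high-spin) configuration has an unevenly filled e_g set; the Jahn–Teller theorem predicts a tetragonal distortion (typically axial elongation) to lift the degeneracy.
[YCl6]^3-: Summing ligand charges against the −3 overall charge gives an oxidation state of +3 for yttrium. Yttrium is a group-3 element; Y(III) is therefore d⁰. The d⁰ configuration leaves the e_g set evenly filled (or empty) — no strong Jahn–Teller driving force.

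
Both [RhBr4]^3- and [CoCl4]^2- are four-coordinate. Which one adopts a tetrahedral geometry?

For [RhBr4]^3-: Each bromide is −1; balancing the −3 overall charge requires Rh(I). Rh sits in group 9, so the d-electron count is 9 − 1 = 8. A 4d d⁸ ion has a large crystal-field splitting; square planar leaves the high-energy d_{x²−y²} orbital empty and maximises CFSE. → square planar.
For [CoCl4]^2-: Ligand charges: each chloride is −1. With an overall charge of −2 the cobalt centre must be in the +2 oxidation state. Group 9 minus oxidation state 2 gives a d⁷ configuration. For a high-spin 3d d⁷ ion with weak-field ligands the small Δₜ gives little square-planar CFSE advantage, so four ligands adopt the sterically favoured tetrahedral geometry. → tetrahedral.

[CoCl4]^2-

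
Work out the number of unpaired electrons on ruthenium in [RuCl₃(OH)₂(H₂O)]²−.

Ligand charges: each chloride is −1; each hydroxide is −1; water is neutral. With an overall charge of −2 the ruthenium centre must be in the +3 oxidation state.
Ru sits in group 8, so the d-electron count is 8 − 3 = 5.
The spin state decides the count: a 4d ion has a large Δₒ and is invariably low-spin.
An octahedral low-spin d⁵ ion is t₂g⁵e_g⁰, giving 1 unpaired electron.

1 unpaired electron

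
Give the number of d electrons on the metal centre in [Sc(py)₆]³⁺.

d0

Summing ligand charges against the +3 overall charge gives an oxidation state of +3 for scandium.
Sc sits in group 3, so the d-electron count is 3 − 3 = 0.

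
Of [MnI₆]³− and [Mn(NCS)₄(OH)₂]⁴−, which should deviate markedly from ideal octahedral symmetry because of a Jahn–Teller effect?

[MnI₆]³−

[MnI₆]³−: Ligand charges: each iodide is −1. With an overall charge of −3 the manganese centre must be in the +3 oxidation state. Mn sits in group 7, so the d-electron count is 7 − 3 = 4. Iodide is a weak-field ligand for a first-row metal, so the complex is high-spin. The t₂g³e_g¹ (high-spin) configuration has an unevenly filled e_g set; the Jahn–Teller theorem predicts a tetragonal distortion (typically axial elongation) to lift the degeneracy.
[Mn(NCS)₄(OH)₂]⁴−: Ligand charges: each isothiocyanate is −1; each hydroxide is −1. With an overall charge of −4 the manganese centre must be in the +2 oxidation state. Mn sits in group 7, so the d-electron count is 7 − 2 = 5. Hydroxide and isothiocyanate are weak-field ligands for a first-row metal, so the complex is high-spin. The d⁵ configuration leaves the e_g set evenly filled (or empty) — no strong Jahn–Teller driving force.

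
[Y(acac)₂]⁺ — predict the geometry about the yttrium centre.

Each acetylacetonate is −1; balancing the +1 overall charge requires Y(III).
Y sits in group 3, so the d-electron count is 3 − 3 = 0.
Counting donor atoms: 2×acetylacetonate (bidentate) → 4 donors. Coordination number = 4.
A d⁰ ion has no crystal-field stabilisation preference between square planar and tetrahedral, so four ligands adopt the sterically favoured tetrahedral geometry.

tetrahedral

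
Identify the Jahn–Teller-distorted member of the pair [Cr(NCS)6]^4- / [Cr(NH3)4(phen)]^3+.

[Cr(NCS)6]^4-

[Cr(NCS)6]^4-: Each isothiocyanate is −1; balancing the −4 overall charge requires Cr(II). Chromium is a group-6 element; Cr(II) is therefore d⁴. Isothiocyanate is a weak-field ligand for a first-row metal, so the complex is high-spin. The t₂g³e_g¹ (high-spin) configuration has an unevenly filled e_g set; the Jahn–Teller theorem predicts a tetragonal distortion (typically axial elongation) to lift the degeneracy.
[Cr(NH3)4(phen)]^3+: Ammonia is neutral; 1,10-phenanthroline is neutral; balancing the +3 overall charge requires Cr(III). Cr sits in group 6, so the d-electron count is 6 − 3 = 3. The d³ configuration leaves the e_g set evenly filled (or empty) — no strong Jahn–Teller driving force.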